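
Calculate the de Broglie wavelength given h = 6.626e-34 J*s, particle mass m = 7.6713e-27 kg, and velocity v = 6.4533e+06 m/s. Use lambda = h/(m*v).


lambda = h / (m * v)
= 6.626e-34 / (7.6713e-27 * 6.4533e+06)
= 6.626e-34 / 4.9505e-20
= 1.3384e-14 m

1.3384e-14


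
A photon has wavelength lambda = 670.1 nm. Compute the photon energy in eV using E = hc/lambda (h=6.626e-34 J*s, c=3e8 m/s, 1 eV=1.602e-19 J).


E = hc / lambda
= (6.626e-34)(3e8) / (670.1e-9)
= 1.9878e-25 / 6.7010e-07
= 2.9664e-19 J
Converting to eV: 2.9664e-19 / 1.602e-19
= 1.8517 eV

1.8517


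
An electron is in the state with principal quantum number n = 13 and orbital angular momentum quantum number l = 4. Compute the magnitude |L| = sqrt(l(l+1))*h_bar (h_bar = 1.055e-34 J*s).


L = sqrt(l*(l+1)) * h_bar
= sqrt(4 * 5) * 1.055e-34
= sqrt(20) * 1.055e-34
= 4.4721 * 1.055e-34
= 4.7181e-34 J*s

4.7181e-34


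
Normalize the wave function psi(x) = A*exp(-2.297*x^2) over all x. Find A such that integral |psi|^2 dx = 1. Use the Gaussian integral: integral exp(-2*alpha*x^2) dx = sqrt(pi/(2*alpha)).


integral |psi|^2 dx = A^2 * sqrt(pi/(2*alpha)) = 1
A^2 = sqrt(2*alpha/pi)
= sqrt(2 * 2.297 / pi)
= 1.209262
A = sqrt(1.209262)
= 1.0997

1.0997


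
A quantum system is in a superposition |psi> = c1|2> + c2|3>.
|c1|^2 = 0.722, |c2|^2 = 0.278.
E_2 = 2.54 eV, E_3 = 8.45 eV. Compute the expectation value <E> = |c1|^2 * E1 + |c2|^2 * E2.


<E> = |c1|^2 * E1 + |c2|^2 * E2
= 0.722 * 2.54 + 0.278 * 8.45
= 1.8339 + 2.3491
= 4.183 eV

4.183


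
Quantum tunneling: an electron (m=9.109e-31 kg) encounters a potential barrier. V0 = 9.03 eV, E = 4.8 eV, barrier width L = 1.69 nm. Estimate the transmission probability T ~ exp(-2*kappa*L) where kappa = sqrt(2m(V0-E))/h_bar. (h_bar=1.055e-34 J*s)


V0 - E = 4.23 eV = 6.7765e-19 J
kappa = sqrt(2 * m * (V0-E)) / h_bar
= sqrt(2 * 9.109e-31 * 6.7765e-19) / 1.055e-34
= 1.0532e+10 /m
2*kappa*L = 2 * 1.0532e+10 * 1.69e-9
= 35.5972
T = exp(-35.5972) = 3.469970e-16

3.469970e-16


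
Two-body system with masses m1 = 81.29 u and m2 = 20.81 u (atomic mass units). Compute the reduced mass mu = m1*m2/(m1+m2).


mu = m1 * m2 / (m1 + m2)
= 81.29 * 20.81 / (81.29 + 20.81)
= 1691.6449 / 102.1
= 16.5685 u

16.5685


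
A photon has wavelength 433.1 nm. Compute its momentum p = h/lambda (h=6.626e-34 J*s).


p = h / lambda
= 6.626e-34 / (433.1e-9)
= 6.626e-34 / 4.3310e-07
= 1.5299e-27 kg*m/s

1.5299e-27


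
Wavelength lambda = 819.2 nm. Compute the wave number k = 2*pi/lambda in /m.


k = 2 * pi / lambda
= 6.2832 / (819.2e-9)
= 6.2832 / 8.1920e-07
= 7.6699e+06 /m

7.6699e+06


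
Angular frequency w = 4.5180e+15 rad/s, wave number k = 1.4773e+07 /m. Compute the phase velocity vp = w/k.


vp = w / k
= 4.5180e+15 / 1.4773e+07
= 3.0583e+08 m/s

3.0583e+08


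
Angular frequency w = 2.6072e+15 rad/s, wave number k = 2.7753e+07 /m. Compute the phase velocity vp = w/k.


vp = w / k
= 2.6072e+15 / 2.7753e+07
= 9.3943e+07 m/s

9.3943e+07


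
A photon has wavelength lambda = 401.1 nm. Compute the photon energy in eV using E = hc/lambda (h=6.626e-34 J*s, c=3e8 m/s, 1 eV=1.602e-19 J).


E = hc / lambda
= (6.626e-34)(3e8) / (401.1e-9)
= 1.9878e-25 / 4.0110e-07
= 4.9559e-19 J
Converting to eV: 4.9559e-19 / 1.602e-19
= 3.0936 eV

3.0936


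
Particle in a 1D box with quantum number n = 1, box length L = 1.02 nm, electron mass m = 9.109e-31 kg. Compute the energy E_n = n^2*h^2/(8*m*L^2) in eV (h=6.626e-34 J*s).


E = n^2 * h^2 / (8 * m * L^2)
= 1^2 * (6.626e-34)^2 / (8 * 9.109e-31 * (1.02e-9)^2)
= 1 * 4.3904e-67 / (8 * 9.109e-31 * 1.0404e-18)
= 5.7908e-20 J
= 0.3615 eV

0.3615


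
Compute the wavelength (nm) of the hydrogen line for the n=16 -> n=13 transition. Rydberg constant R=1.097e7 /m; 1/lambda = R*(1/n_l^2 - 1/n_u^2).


1/lambda = R * (1/n_l^2 - 1/n_u^2)
= 1.097e7 * (1/13^2 - 1/16^2)
= 1.097e7 * (0.005917 - 0.003906)
= 1.097e7 * 0.002011
= 2.2060e+04 /m
lambda = 1 / 2.2060e+04 = 45331.573 nm

45331.573


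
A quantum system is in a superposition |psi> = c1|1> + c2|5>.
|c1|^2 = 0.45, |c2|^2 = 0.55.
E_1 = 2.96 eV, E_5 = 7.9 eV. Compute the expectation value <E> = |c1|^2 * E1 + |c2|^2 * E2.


<E> = |c1|^2 * E1 + |c2|^2 * E2
= 0.45 * 2.96 + 0.55 * 7.9
= 1.332 + 4.345
= 5.677 eV

5.677


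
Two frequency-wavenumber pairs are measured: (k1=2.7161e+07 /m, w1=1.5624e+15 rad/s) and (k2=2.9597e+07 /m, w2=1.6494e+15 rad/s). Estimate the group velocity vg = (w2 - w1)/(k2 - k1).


vg = (w2 - w1) / (k2 - k1)
= (1.6494e+15 - 1.5624e+15) / (2.9597e+07 - 2.7161e+07)
= 8.7000e+13 / 2.4360e+06
= 3.5714e+07 m/s

3.5714e+07


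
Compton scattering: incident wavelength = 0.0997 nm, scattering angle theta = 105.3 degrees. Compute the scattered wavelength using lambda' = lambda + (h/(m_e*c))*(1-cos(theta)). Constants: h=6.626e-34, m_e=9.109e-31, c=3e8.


Compton wavelength: h/(m_e*c) = 2.4247e-12 m
d_lambda = 2.4247e-12 * (1 - cos(105.3 deg))
= 2.4247e-12 * 1.263873
= 3.0645e-12 m = 0.003065 nm
lambda' = 0.0997 + 0.003065
= 0.102765 nm

0.102765


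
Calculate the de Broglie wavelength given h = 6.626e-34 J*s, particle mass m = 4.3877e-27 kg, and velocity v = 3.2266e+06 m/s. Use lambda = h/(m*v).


lambda = h / (m * v)
= 6.626e-34 / (4.3877e-27 * 3.2266e+06)
= 6.626e-34 / 1.4157e-20
= 4.6803e-14 m

4.6803e-14


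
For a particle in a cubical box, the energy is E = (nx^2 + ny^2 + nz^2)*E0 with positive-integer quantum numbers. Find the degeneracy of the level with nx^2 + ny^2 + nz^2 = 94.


Enumerate all (nx, ny, nz) with nx^2 + ny^2 + nz^2 = 94:
(2,3,9)
(2,9,3)
(3,2,9)
(3,6,7)
(3,7,6)
(3,9,2)
(6,3,7)
(6,7,3)
(7,3,6)
(7,6,3)
(9,2,3)
(9,3,2)
Total degeneracy = 12

12


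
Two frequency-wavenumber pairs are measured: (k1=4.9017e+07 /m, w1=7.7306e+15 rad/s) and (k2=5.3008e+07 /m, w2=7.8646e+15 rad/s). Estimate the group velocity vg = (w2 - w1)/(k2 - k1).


vg = (w2 - w1) / (k2 - k1)
= (7.8646e+15 - 7.7306e+15) / (5.3008e+07 - 4.9017e+07)
= 1.3400e+14 / 3.9910e+06
= 3.3576e+07 m/s

3.3576e+07


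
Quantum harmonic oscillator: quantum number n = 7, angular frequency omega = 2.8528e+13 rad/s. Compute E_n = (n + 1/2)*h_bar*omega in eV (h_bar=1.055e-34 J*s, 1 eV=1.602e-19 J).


E = (n + 1/2) * h_bar * omega
= (7 + 0.5) * 1.055e-34 * 2.8528e+13
= 7.5 * 3.0097e-21
= 2.2573e-20 J
= 0.1409 eV

0.1409


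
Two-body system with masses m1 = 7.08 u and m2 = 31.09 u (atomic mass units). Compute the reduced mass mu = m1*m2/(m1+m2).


mu = m1 * m2 / (m1 + m2)
= 7.08 * 31.09 / (7.08 + 31.09)
= 220.1172 / 38.17
= 5.7668 u

5.7668


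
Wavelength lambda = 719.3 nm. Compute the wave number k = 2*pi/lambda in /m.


k = 2 * pi / lambda
= 6.2832 / (719.3e-9)
= 6.2832 / 7.1930e-07
= 8.7351e+06 /m

8.7351e+06


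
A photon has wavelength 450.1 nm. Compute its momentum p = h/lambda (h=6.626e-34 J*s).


p = h / lambda
= 6.626e-34 / (450.1e-9)
= 6.626e-34 / 4.5010e-07
= 1.4721e-27 kg*m/s

1.4721e-27


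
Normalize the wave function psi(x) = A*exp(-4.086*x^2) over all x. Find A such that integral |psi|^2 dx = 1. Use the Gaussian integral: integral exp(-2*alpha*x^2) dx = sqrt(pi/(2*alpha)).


integral |psi|^2 dx = A^2 * sqrt(pi/(2*alpha)) = 1
A^2 = sqrt(2*alpha/pi)
= sqrt(2 * 4.086 / pi)
= 1.612832
A = sqrt(1.612832)
= 1.27

1.27


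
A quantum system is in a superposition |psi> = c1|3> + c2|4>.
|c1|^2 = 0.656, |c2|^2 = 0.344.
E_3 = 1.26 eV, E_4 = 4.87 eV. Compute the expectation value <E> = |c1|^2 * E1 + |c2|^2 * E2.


<E> = |c1|^2 * E1 + |c2|^2 * E2
= 0.656 * 1.26 + 0.344 * 4.87
= 0.8266 + 1.6753
= 2.5018 eV

2.5018


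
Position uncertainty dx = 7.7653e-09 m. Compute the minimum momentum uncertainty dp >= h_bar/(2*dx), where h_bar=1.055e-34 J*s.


dp = h_bar / (2 * dx)
= 1.055e-34 / (2 * 7.7653e-09)
= 1.055e-34 / 1.5531e-08
= 6.7930e-27 kg*m/s

6.7930e-27


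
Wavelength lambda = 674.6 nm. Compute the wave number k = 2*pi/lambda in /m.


k = 2 * pi / lambda
= 6.2832 / (674.6e-9)
= 6.2832 / 6.7460e-07
= 9.3139e+06 /m

9.3139e+06


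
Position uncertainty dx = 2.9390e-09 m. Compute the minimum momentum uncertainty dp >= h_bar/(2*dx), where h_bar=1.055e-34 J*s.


dp = h_bar / (2 * dx)
= 1.055e-34 / (2 * 2.9390e-09)
= 1.055e-34 / 5.8780e-09
= 1.7948e-26 kg*m/s

1.7948e-26


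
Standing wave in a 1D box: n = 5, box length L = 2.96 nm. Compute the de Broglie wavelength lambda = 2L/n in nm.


lambda = 2L / n
= 2 * 2.96 / 5
= 5.92 / 5
= 1.184 nm

1.184


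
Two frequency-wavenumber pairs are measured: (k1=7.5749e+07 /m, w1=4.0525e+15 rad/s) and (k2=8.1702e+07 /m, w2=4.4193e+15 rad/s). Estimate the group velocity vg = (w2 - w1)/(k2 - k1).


vg = (w2 - w1) / (k2 - k1)
= (4.4193e+15 - 4.0525e+15) / (8.1702e+07 - 7.5749e+07)
= 3.6680e+14 / 5.9530e+06
= 6.1616e+07 m/s

6.1616e+07


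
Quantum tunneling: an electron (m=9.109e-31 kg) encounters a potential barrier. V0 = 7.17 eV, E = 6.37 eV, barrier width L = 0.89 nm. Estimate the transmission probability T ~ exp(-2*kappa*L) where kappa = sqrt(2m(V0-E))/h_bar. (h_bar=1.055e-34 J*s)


V0 - E = 0.8 eV = 1.2816e-19 J
kappa = sqrt(2 * m * (V0-E)) / h_bar
= sqrt(2 * 9.109e-31 * 1.2816e-19) / 1.055e-34
= 4.5801e+09 /m
2*kappa*L = 2 * 4.5801e+09 * 0.89e-9
= 8.1526
T = exp(-8.1526) = 2.879964e-04

2.879964e-04


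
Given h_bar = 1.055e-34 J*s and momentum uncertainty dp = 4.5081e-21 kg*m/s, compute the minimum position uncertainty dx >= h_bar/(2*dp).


dx = h_bar / (2 * dp)
= 1.055e-34 / (2 * 4.5081e-21)
= 1.055e-34 / 9.0162e-21
= 1.1701e-14 m

1.1701e-14


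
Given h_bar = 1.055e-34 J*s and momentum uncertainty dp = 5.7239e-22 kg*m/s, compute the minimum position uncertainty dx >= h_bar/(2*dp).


dx = h_bar / (2 * dp)
= 1.055e-34 / (2 * 5.7239e-22)
= 1.055e-34 / 1.1448e-21
= 9.2157e-14 m

9.2157e-14


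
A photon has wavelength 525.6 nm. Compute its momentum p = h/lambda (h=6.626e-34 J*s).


p = h / lambda
= 6.626e-34 / (525.6e-9)
= 6.626e-34 / 5.2560e-07
= 1.2607e-27 kg*m/s

1.2607e-27


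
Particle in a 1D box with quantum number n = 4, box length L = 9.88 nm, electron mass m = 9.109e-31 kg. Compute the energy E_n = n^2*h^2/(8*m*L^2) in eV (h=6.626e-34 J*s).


E = n^2 * h^2 / (8 * m * L^2)
= 4^2 * (6.626e-34)^2 / (8 * 9.109e-31 * (9.88e-9)^2)
= 16 * 4.3904e-67 / (8 * 9.109e-31 * 9.7614e-17)
= 9.8753e-21 J
= 0.0616 eV

0.0616


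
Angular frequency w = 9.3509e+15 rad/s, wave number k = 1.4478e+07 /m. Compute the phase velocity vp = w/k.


vp = w / k
= 9.3509e+15 / 1.4478e+07
= 6.4587e+08 m/s

6.4587e+08


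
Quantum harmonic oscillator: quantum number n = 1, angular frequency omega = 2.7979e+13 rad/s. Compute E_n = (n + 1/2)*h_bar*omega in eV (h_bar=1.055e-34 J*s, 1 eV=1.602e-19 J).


E = (n + 1/2) * h_bar * omega
= (1 + 0.5) * 1.055e-34 * 2.7979e+13
= 1.5 * 2.9518e-21
= 4.4277e-21 J
= 0.0276 eV

0.0276


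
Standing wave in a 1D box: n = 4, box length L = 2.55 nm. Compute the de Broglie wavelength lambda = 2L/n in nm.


lambda = 2L / n
= 2 * 2.55 / 4
= 5.1 / 4
= 1.275 nm

1.275


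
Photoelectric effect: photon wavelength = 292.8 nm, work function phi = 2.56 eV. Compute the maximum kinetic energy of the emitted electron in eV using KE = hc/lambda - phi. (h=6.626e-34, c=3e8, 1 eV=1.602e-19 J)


E_photon = hc / lambda
= (6.626e-34)(3e8) / (292.8e-9)
= 6.7889e-19 J
= 4.2378 eV
KE = E_photon - phi
= 4.2378 - 2.56
= 1.6778 eV

1.6778


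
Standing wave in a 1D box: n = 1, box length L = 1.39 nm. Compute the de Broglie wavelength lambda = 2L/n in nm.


lambda = 2L / n
= 2 * 1.39 / 1
= 2.78 / 1
= 2.78 nm

2.78


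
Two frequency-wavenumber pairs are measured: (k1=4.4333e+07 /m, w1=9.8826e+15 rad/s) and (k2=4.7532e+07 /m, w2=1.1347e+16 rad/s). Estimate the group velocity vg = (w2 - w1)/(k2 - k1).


vg = (w2 - w1) / (k2 - k1)
= (1.1347e+16 - 9.8826e+15) / (4.7532e+07 - 4.4333e+07)
= 1.4644e+15 / 3.1990e+06
= 4.5777e+08 m/s

4.5777e+08


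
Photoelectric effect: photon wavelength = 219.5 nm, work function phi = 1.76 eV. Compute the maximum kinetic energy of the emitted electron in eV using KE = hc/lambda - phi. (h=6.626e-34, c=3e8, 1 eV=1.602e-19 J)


E_photon = hc / lambda
= (6.626e-34)(3e8) / (219.5e-9)
= 9.0560e-19 J
= 5.653 eV
KE = E_photon - phi
= 5.653 - 1.76
= 3.893 eV

3.893


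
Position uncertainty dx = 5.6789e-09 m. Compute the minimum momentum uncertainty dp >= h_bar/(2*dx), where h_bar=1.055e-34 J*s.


dp = h_bar / (2 * dx)
= 1.055e-34 / (2 * 5.6789e-09)
= 1.055e-34 / 1.1358e-08
= 9.2888e-27 kg*m/s

9.2888e-27


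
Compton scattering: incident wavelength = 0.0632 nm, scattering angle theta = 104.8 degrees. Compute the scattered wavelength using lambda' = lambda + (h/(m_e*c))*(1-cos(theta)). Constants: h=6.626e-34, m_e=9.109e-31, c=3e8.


Compton wavelength: h/(m_e*c) = 2.4247e-12 m
d_lambda = 2.4247e-12 * (1 - cos(104.8 deg))
= 2.4247e-12 * 1.255446
= 3.0441e-12 m = 0.003044 nm
lambda' = 0.0632 + 0.003044
= 0.066244 nm

0.066244


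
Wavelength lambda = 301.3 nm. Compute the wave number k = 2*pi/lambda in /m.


k = 2 * pi / lambda
= 6.2832 / (301.3e-9)
= 6.2832 / 3.0130e-07
= 2.0854e+07 /m

2.0854e+07


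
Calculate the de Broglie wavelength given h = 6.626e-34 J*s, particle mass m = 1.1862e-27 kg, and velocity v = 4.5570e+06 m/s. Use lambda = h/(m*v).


lambda = h / (m * v)
= 6.626e-34 / (1.1862e-27 * 4.5570e+06)
= 6.626e-34 / 5.4055e-21
= 1.2258e-13 m

1.2258e-13


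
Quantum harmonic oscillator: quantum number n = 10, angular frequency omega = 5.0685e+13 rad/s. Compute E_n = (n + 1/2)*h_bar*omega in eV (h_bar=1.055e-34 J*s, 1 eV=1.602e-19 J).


E = (n + 1/2) * h_bar * omega
= (10 + 0.5) * 1.055e-34 * 5.0685e+13
= 10.5 * 5.3473e-21
= 5.6146e-20 J
= 0.3505 eV

0.3505


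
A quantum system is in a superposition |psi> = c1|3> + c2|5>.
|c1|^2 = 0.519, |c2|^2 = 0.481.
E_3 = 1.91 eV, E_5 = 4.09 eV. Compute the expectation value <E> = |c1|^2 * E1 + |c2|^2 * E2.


<E> = |c1|^2 * E1 + |c2|^2 * E2
= 0.519 * 1.91 + 0.481 * 4.09
= 0.9913 + 1.9673
= 2.9586 eV

2.9586


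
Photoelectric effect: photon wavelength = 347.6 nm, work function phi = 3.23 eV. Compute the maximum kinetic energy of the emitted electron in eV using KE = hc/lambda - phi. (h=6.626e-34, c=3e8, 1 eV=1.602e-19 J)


E_photon = hc / lambda
= (6.626e-34)(3e8) / (347.6e-9)
= 5.7186e-19 J
= 3.5697 eV
KE = E_photon - phi
= 3.5697 - 3.23
= 0.3397 eV

0.3397


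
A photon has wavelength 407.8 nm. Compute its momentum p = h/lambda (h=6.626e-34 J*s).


p = h / lambda
= 6.626e-34 / (407.8e-9)
= 6.626e-34 / 4.0780e-07
= 1.6248e-27 kg*m/s

1.6248e-27


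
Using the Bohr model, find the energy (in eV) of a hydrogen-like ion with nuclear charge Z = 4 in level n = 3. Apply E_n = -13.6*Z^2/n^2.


E_n = -13.6 * Z^2 / n^2
= -13.6 * 4^2 / 3^2
= -13.6 * 16 / 9
= -24.1778 eV

-24.1778


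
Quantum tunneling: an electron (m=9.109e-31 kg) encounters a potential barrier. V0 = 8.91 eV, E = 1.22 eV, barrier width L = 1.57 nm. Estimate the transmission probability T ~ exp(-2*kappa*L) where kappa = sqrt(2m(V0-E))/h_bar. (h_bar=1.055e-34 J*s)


V0 - E = 7.69 eV = 1.2319e-18 J
kappa = sqrt(2 * m * (V0-E)) / h_bar
= sqrt(2 * 9.109e-31 * 1.2319e-18) / 1.055e-34
= 1.4200e+10 /m
2*kappa*L = 2 * 1.4200e+10 * 1.57e-9
= 44.5884
T = exp(-44.5884) = 4.320168e-20

4.320168e-20


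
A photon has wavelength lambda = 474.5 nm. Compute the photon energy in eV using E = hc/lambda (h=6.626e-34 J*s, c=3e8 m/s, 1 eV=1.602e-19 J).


E = hc / lambda
= (6.626e-34)(3e8) / (474.5e-9)
= 1.9878e-25 / 4.7450e-07
= 4.1893e-19 J
Converting to eV: 4.1893e-19 / 1.602e-19
= 2.615 eV

2.615


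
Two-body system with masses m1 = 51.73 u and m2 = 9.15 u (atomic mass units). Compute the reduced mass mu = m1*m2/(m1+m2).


mu = m1 * m2 / (m1 + m2)
= 51.73 * 9.15 / (51.73 + 9.15)
= 473.3295 / 60.88
= 7.7748 u

7.7748


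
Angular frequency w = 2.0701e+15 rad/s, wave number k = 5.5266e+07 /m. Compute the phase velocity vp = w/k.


vp = w / k
= 2.0701e+15 / 5.5266e+07
= 3.7457e+07 m/s

3.7457e+07


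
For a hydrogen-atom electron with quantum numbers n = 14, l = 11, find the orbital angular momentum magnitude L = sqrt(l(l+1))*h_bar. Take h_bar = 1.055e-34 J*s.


L = sqrt(l*(l+1)) * h_bar
= sqrt(11 * 12) * 1.055e-34
= sqrt(132) * 1.055e-34
= 11.4891 * 1.055e-34
= 1.2121e-33 J*s

1.2121e-33


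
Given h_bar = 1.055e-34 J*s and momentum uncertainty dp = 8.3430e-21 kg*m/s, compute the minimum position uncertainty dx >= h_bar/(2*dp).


dx = h_bar / (2 * dp)
= 1.055e-34 / (2 * 8.3430e-21)
= 1.055e-34 / 1.6686e-20
= 6.3227e-15 m

6.3227e-15


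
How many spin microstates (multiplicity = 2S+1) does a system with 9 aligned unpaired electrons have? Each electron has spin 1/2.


Total spin S = N * (1/2) = 9 * 0.5 = 4.5
Spin multiplicity = 2S + 1
= 2 * 4.5 + 1
= 10

10


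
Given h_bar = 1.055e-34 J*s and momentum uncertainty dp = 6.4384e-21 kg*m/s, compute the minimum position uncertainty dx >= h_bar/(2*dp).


dx = h_bar / (2 * dp)
= 1.055e-34 / (2 * 6.4384e-21)
= 1.055e-34 / 1.2877e-20
= 8.1930e-15 m

8.1930e-15


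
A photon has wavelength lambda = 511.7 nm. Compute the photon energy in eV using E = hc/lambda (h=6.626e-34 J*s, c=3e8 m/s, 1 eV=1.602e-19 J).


E = hc / lambda
= (6.626e-34)(3e8) / (511.7e-9)
= 1.9878e-25 / 5.1170e-07
= 3.8847e-19 J
Converting to eV: 3.8847e-19 / 1.602e-19
= 2.4249 eV

2.4249


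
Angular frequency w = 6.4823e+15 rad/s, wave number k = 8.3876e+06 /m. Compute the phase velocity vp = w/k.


vp = w / k
= 6.4823e+15 / 8.3876e+06
= 7.7284e+08 m/s

7.7284e+08


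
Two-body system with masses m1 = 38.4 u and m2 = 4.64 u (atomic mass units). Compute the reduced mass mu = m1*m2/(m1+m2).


mu = m1 * m2 / (m1 + m2)
= 38.4 * 4.64 / (38.4 + 4.64)
= 178.176 / 43.04
= 4.1398 u

4.1398


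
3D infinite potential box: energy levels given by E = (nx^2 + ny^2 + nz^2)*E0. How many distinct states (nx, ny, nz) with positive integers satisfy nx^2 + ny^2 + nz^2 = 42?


Enumerate all (nx, ny, nz) with nx^2 + ny^2 + nz^2 = 42:
(1,4,5)
(1,5,4)
(4,1,5)
(4,5,1)
(5,1,4)
(5,4,1)
Total degeneracy = 6

6


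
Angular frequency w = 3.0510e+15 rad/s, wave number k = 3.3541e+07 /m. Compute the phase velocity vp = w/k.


vp = w / k
= 3.0510e+15 / 3.3541e+07
= 9.0963e+07 m/s

9.0963e+07


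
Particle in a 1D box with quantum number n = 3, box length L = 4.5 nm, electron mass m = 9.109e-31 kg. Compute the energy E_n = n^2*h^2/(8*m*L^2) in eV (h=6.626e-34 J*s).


E = n^2 * h^2 / (8 * m * L^2)
= 3^2 * (6.626e-34)^2 / (8 * 9.109e-31 * (4.5e-9)^2)
= 9 * 4.3904e-67 / (8 * 9.109e-31 * 2.0250e-17)
= 2.6777e-20 J
= 0.1671 eV

0.1671


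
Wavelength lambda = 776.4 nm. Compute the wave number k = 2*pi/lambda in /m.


k = 2 * pi / lambda
= 6.2832 / (776.4e-9)
= 6.2832 / 7.7640e-07
= 8.0927e+06 /m

8.0927e+06


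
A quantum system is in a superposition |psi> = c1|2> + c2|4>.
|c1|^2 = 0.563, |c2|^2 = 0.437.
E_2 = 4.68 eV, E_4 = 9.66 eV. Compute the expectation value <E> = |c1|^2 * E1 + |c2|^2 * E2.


<E> = |c1|^2 * E1 + |c2|^2 * E2
= 0.563 * 4.68 + 0.437 * 9.66
= 2.6348 + 4.2214
= 6.8563 eV

6.8563


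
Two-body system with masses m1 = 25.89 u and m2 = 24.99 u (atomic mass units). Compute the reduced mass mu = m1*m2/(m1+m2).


mu = m1 * m2 / (m1 + m2)
= 25.89 * 24.99 / (25.89 + 24.99)
= 646.9911 / 50.88
= 12.716 u

12.716


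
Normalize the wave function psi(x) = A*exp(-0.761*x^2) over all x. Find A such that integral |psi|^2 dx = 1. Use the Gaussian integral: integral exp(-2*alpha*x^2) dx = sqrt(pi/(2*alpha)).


integral |psi|^2 dx = A^2 * sqrt(pi/(2*alpha)) = 1
A^2 = sqrt(2*alpha/pi)
= sqrt(2 * 0.761 / pi)
= 0.696037
A = sqrt(0.696037)
= 0.8343

0.8343


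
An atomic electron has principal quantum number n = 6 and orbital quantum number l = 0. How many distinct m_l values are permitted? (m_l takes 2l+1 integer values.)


m_l ranges from -l to +l in integer steps
So m_l goes from -0 to +0
Count = 2l + 1 = 2*0 + 1
= 1

1


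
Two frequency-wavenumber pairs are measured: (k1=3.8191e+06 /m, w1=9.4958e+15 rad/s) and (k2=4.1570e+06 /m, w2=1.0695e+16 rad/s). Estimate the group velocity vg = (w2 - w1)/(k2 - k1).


vg = (w2 - w1) / (k2 - k1)
= (1.0695e+16 - 9.4958e+15) / (4.1570e+06 - 3.8191e+06)
= 1.1992e+15 / 3.3790e+05
= 3.5490e+09 m/s

3.5490e+09


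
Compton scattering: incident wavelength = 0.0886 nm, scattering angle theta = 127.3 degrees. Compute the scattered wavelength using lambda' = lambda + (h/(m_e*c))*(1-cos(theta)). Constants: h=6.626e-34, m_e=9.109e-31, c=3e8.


Compton wavelength: h/(m_e*c) = 2.4247e-12 m
d_lambda = 2.4247e-12 * (1 - cos(127.3 deg))
= 2.4247e-12 * 1.605988
= 3.8941e-12 m = 0.003894 nm
lambda' = 0.0886 + 0.003894
= 0.092494 nm

0.092494


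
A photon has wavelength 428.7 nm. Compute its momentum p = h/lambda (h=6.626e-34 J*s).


p = h / lambda
= 6.626e-34 / (428.7e-9)
= 6.626e-34 / 4.2870e-07
= 1.5456e-27 kg*m/s

1.5456e-27


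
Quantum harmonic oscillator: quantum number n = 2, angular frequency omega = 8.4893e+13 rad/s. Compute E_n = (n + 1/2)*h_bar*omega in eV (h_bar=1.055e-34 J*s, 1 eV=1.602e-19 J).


E = (n + 1/2) * h_bar * omega
= (2 + 0.5) * 1.055e-34 * 8.4893e+13
= 2.5 * 8.9562e-21
= 2.2391e-20 J
= 0.1398 eV

0.1398


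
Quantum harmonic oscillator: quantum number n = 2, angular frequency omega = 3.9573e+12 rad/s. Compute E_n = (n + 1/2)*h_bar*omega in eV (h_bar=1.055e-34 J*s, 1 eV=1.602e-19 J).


E = (n + 1/2) * h_bar * omega
= (2 + 0.5) * 1.055e-34 * 3.9573e+12
= 2.5 * 4.1750e-22
= 1.0437e-21 J
= 0.0065 eV

0.0065


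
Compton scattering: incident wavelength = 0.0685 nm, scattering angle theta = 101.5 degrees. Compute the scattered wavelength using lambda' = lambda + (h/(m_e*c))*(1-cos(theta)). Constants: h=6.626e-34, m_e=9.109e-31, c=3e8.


Compton wavelength: h/(m_e*c) = 2.4247e-12 m
d_lambda = 2.4247e-12 * (1 - cos(101.5 deg))
= 2.4247e-12 * 1.199368
= 2.9081e-12 m = 0.002908 nm
lambda' = 0.0685 + 0.002908
= 0.071408 nm

0.071408


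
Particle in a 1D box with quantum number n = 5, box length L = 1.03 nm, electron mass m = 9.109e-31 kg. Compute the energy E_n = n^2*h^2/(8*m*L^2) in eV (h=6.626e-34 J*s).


E = n^2 * h^2 / (8 * m * L^2)
= 5^2 * (6.626e-34)^2 / (8 * 9.109e-31 * (1.03e-9)^2)
= 25 * 4.3904e-67 / (8 * 9.109e-31 * 1.0609e-18)
= 1.4197e-18 J
= 8.8623 eV

8.8623


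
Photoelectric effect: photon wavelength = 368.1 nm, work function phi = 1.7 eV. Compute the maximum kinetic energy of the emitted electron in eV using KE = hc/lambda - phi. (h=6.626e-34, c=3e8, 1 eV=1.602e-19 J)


E_photon = hc / lambda
= (6.626e-34)(3e8) / (368.1e-9)
= 5.4002e-19 J
= 3.3709 eV
KE = E_photon - phi
= 3.3709 - 1.7
= 1.6709 eV

1.6709


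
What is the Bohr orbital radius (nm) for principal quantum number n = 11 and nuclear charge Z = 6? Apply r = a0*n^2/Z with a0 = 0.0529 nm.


r = a0 * n^2 / Z
= 0.0529 * 11^2 / 6
= 0.0529 * 121 / 6
= 1.0668 nm

1.0668


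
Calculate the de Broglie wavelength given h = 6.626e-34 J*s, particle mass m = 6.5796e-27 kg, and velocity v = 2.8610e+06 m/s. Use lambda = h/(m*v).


lambda = h / (m * v)
= 6.626e-34 / (6.5796e-27 * 2.8610e+06)
= 6.626e-34 / 1.8824e-20
= 3.5199e-14 m

3.5199e-14


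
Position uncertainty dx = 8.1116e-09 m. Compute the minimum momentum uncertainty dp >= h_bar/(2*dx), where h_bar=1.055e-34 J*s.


dp = h_bar / (2 * dx)
= 1.055e-34 / (2 * 8.1116e-09)
= 1.055e-34 / 1.6223e-08
= 6.5030e-27 kg*m/s

6.5030e-27


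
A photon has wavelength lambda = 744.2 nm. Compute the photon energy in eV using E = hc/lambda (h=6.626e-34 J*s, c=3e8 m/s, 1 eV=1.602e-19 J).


E = hc / lambda
= (6.626e-34)(3e8) / (744.2e-9)
= 1.9878e-25 / 7.4420e-07
= 2.6711e-19 J
Converting to eV: 2.6711e-19 / 1.602e-19
= 1.6673 eV

1.6673


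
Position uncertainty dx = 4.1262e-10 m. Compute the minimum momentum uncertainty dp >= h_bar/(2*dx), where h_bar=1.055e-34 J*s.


dp = h_bar / (2 * dx)
= 1.055e-34 / (2 * 4.1262e-10)
= 1.055e-34 / 8.2524e-10
= 1.2784e-25 kg*m/s

1.2784e-25


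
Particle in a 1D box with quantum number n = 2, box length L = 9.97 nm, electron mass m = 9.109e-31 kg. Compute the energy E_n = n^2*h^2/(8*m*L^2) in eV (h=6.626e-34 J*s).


E = n^2 * h^2 / (8 * m * L^2)
= 2^2 * (6.626e-34)^2 / (8 * 9.109e-31 * (9.97e-9)^2)
= 4 * 4.3904e-67 / (8 * 9.109e-31 * 9.9401e-17)
= 2.4244e-21 J
= 0.0151 eV

0.0151


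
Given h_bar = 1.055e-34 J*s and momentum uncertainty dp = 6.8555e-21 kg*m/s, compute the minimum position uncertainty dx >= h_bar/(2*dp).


dx = h_bar / (2 * dp)
= 1.055e-34 / (2 * 6.8555e-21)
= 1.055e-34 / 1.3711e-20
= 7.6946e-15 m

7.6946e-15


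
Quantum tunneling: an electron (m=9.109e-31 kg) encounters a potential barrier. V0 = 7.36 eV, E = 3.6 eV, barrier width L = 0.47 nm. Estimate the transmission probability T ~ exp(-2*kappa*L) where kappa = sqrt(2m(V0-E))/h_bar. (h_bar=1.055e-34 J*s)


V0 - E = 3.76 eV = 6.0235e-19 J
kappa = sqrt(2 * m * (V0-E)) / h_bar
= sqrt(2 * 9.109e-31 * 6.0235e-19) / 1.055e-34
= 9.9294e+09 /m
2*kappa*L = 2 * 9.9294e+09 * 0.47e-9
= 9.3336
T = exp(-9.3336) = 8.840011e-05

8.840011e-05


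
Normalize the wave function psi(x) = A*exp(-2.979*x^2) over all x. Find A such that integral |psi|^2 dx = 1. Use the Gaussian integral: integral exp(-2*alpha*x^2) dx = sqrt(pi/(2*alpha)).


integral |psi|^2 dx = A^2 * sqrt(pi/(2*alpha)) = 1
A^2 = sqrt(2*alpha/pi)
= sqrt(2 * 2.979 / pi)
= 1.377131
A = sqrt(1.377131)
= 1.1735

1.1735


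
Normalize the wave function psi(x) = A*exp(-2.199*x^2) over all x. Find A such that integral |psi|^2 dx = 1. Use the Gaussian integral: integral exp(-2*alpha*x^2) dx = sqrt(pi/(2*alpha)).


integral |psi|^2 dx = A^2 * sqrt(pi/(2*alpha)) = 1
A^2 = sqrt(2*alpha/pi)
= sqrt(2 * 2.199 / pi)
= 1.183185
A = sqrt(1.183185)
= 1.0877

1.0877


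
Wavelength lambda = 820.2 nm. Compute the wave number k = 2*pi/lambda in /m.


k = 2 * pi / lambda
= 6.2832 / (820.2e-9)
= 6.2832 / 8.2020e-07
= 7.6606e+06 /m

7.6606e+06


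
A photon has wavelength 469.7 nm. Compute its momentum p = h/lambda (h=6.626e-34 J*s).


p = h / lambda
= 6.626e-34 / (469.7e-9)
= 6.626e-34 / 4.6970e-07
= 1.4107e-27 kg*m/s

1.4107e-27


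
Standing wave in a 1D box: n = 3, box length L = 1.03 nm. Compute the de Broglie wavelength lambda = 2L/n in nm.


lambda = 2L / n
= 2 * 1.03 / 3
= 2.06 / 3
= 0.6867 nm

0.6867


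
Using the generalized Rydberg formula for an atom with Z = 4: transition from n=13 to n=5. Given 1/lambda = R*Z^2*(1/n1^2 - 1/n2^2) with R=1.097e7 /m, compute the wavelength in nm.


1/lambda = R * Z^2 * (1/n1^2 - 1/n2^2)
= 1.097e7 * 4^2 * (1/5^2 - 1/13^2)
= 1.097e7 * 16 * (0.04 - 0.005917)
= 5.9822e+06 /m
lambda = 1 / 5.9822e+06
= 167.162 nm

167.162


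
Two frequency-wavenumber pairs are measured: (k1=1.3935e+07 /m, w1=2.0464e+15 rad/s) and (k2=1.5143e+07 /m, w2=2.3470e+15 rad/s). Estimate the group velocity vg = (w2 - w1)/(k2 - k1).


vg = (w2 - w1) / (k2 - k1)
= (2.3470e+15 - 2.0464e+15) / (1.5143e+07 - 1.3935e+07)
= 3.0060e+14 / 1.2080e+06
= 2.4884e+08 m/s

2.4884e+08


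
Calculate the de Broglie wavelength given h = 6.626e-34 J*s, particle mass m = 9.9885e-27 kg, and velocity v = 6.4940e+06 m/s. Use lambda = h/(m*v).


lambda = h / (m * v)
= 6.626e-34 / (9.9885e-27 * 6.4940e+06)
= 6.626e-34 / 6.4865e-20
= 1.0215e-14 m

1.0215e-14


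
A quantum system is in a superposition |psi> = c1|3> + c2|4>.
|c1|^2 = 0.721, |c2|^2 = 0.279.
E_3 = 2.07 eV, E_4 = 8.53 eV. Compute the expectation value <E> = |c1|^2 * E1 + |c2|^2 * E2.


<E> = |c1|^2 * E1 + |c2|^2 * E2
= 0.721 * 2.07 + 0.279 * 8.53
= 1.4925 + 2.3799
= 3.8723 eV

3.8723


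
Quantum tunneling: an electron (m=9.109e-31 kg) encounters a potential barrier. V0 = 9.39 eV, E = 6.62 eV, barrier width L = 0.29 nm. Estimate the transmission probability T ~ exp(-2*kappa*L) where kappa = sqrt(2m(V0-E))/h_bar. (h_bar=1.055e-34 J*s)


V0 - E = 2.77 eV = 4.4375e-19 J
kappa = sqrt(2 * m * (V0-E)) / h_bar
= sqrt(2 * 9.109e-31 * 4.4375e-19) / 1.055e-34
= 8.5225e+09 /m
2*kappa*L = 2 * 8.5225e+09 * 0.29e-9
= 4.9431
T = exp(-4.9431) = 7.132646e-03

7.132646e-03


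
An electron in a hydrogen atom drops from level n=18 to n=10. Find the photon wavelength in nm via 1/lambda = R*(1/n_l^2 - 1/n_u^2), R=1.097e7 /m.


1/lambda = R * (1/n_l^2 - 1/n_u^2)
= 1.097e7 * (1/10^2 - 1/18^2)
= 1.097e7 * (0.01 - 0.003086)
= 1.097e7 * 0.006914
= 7.5842e+04 /m
lambda = 1 / 7.5842e+04 = 13185.3106 nm

13185.3106


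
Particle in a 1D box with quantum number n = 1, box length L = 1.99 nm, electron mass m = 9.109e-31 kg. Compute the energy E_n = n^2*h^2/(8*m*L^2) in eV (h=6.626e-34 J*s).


E = n^2 * h^2 / (8 * m * L^2)
= 1^2 * (6.626e-34)^2 / (8 * 9.109e-31 * (1.99e-9)^2)
= 1 * 4.3904e-67 / (8 * 9.109e-31 * 3.9601e-18)
= 1.5214e-20 J
= 0.095 eV

0.095


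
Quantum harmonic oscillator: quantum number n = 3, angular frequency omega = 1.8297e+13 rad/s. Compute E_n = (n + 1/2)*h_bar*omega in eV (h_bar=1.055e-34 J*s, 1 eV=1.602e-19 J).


E = (n + 1/2) * h_bar * omega
= (3 + 0.5) * 1.055e-34 * 1.8297e+13
= 3.5 * 1.9303e-21
= 6.7562e-21 J
= 0.0422 eV

0.0422


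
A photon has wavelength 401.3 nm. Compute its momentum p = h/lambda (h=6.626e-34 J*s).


p = h / lambda
= 6.626e-34 / (401.3e-9)
= 6.626e-34 / 4.0130e-07
= 1.6511e-27 kg*m/s

1.6511e-27


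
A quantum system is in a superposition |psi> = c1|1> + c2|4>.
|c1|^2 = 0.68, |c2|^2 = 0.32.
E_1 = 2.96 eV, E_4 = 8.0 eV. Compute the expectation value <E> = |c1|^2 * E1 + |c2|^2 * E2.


<E> = |c1|^2 * E1 + |c2|^2 * E2
= 0.68 * 2.96 + 0.32 * 8.0
= 2.0128 + 2.56
= 4.5728 eV

4.5728


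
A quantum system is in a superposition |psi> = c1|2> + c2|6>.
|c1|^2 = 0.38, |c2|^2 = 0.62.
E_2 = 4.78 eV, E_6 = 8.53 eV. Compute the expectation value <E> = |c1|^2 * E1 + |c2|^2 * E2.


<E> = |c1|^2 * E1 + |c2|^2 * E2
= 0.38 * 4.78 + 0.62 * 8.53
= 1.8164 + 5.2886
= 7.105 eV

7.105


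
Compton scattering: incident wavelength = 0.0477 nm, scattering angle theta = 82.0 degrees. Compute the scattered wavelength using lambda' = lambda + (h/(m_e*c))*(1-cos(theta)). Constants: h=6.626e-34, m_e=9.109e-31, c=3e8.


Compton wavelength: h/(m_e*c) = 2.4247e-12 m
d_lambda = 2.4247e-12 * (1 - cos(82.0 deg))
= 2.4247e-12 * 0.860827
= 2.0873e-12 m = 0.002087 nm
lambda' = 0.0477 + 0.002087
= 0.049787 nm

0.049787


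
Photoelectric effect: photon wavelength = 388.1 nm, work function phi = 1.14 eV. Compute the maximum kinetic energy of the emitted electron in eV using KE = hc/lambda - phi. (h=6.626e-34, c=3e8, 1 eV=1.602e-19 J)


E_photon = hc / lambda
= (6.626e-34)(3e8) / (388.1e-9)
= 5.1219e-19 J
= 3.1972 eV
KE = E_photon - phi
= 3.1972 - 1.14
= 2.0572 eV

2.0572


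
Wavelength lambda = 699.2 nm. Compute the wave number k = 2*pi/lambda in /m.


k = 2 * pi / lambda
= 6.2832 / (699.2e-9)
= 6.2832 / 6.9920e-07
= 8.9862e+06 /m

8.9862e+06


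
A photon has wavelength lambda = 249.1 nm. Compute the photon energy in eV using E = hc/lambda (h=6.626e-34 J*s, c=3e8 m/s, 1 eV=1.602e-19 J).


E = hc / lambda
= (6.626e-34)(3e8) / (249.1e-9)
= 1.9878e-25 / 2.4910e-07
= 7.9799e-19 J
Converting to eV: 7.9799e-19 / 1.602e-19
= 4.9812 eV

4.9812


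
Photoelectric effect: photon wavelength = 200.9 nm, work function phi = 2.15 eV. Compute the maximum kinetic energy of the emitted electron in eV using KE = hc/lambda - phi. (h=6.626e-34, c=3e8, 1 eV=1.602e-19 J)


E_photon = hc / lambda
= (6.626e-34)(3e8) / (200.9e-9)
= 9.8945e-19 J
= 6.1763 eV
KE = E_photon - phi
= 6.1763 - 2.15
= 4.0263 eV

4.0263


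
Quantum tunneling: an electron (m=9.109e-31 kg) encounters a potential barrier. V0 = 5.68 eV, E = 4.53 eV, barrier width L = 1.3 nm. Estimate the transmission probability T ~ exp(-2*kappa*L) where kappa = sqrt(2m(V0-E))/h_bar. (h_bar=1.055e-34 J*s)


V0 - E = 1.15 eV = 1.8423e-19 J
kappa = sqrt(2 * m * (V0-E)) / h_bar
= sqrt(2 * 9.109e-31 * 1.8423e-19) / 1.055e-34
= 5.4913e+09 /m
2*kappa*L = 2 * 5.4913e+09 * 1.3e-9
= 14.2775
T = exp(-14.2775) = 6.300446e-07

6.300446e-07


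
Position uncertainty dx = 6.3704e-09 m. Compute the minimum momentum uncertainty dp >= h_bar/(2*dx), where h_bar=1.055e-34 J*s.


dp = h_bar / (2 * dx)
= 1.055e-34 / (2 * 6.3704e-09)
= 1.055e-34 / 1.2741e-08
= 8.2805e-27 kg*m/s

8.2805e-27


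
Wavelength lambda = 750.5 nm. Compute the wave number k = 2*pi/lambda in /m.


k = 2 * pi / lambda
= 6.2832 / (750.5e-9)
= 6.2832 / 7.5050e-07
= 8.3720e+06 /m

8.3720e+06


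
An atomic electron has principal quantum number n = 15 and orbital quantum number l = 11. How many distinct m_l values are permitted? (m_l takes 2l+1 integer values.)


m_l ranges from -l to +l in integer steps
So m_l goes from -11 to +11
Count = 2l + 1 = 2*11 + 1
= 23

23


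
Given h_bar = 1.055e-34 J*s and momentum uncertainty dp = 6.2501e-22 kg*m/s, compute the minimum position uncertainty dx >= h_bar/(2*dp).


dx = h_bar / (2 * dp)
= 1.055e-34 / (2 * 6.2501e-22)
= 1.055e-34 / 1.2500e-21
= 8.4399e-14 m

8.4399e-14


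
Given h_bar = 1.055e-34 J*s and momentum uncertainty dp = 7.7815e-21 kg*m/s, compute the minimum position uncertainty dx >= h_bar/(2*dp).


dx = h_bar / (2 * dp)
= 1.055e-34 / (2 * 7.7815e-21)
= 1.055e-34 / 1.5563e-20
= 6.7789e-15 m

6.7789e-15


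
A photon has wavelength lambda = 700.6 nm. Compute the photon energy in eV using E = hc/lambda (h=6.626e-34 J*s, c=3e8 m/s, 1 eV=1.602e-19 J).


E = hc / lambda
= (6.626e-34)(3e8) / (700.6e-9)
= 1.9878e-25 / 7.0060e-07
= 2.8373e-19 J
Converting to eV: 2.8373e-19 / 1.602e-19
= 1.7711 eV

1.7711


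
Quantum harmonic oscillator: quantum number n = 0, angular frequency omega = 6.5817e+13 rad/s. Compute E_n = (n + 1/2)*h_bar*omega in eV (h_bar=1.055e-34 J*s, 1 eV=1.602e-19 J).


E = (n + 1/2) * h_bar * omega
= (0 + 0.5) * 1.055e-34 * 6.5817e+13
= 0.5 * 6.9437e-21
= 3.4718e-21 J
= 0.0217 eV

0.0217


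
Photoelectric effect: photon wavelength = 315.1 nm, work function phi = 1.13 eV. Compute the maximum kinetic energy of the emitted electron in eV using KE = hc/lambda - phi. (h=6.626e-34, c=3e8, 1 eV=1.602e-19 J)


E_photon = hc / lambda
= (6.626e-34)(3e8) / (315.1e-9)
= 6.3085e-19 J
= 3.9379 eV
KE = E_photon - phi
= 3.9379 - 1.13
= 2.8079 eV

2.8079


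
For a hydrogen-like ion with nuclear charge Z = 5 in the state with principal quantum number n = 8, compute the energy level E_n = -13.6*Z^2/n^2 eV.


E_n = -13.6 * Z^2 / n^2
= -13.6 * 5^2 / 8^2
= -13.6 * 25 / 64
= -5.3125 eV

-5.3125


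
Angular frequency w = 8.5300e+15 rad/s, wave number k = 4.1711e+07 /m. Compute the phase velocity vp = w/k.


vp = w / k
= 8.5300e+15 / 4.1711e+07
= 2.0450e+08 m/s

2.0450e+08


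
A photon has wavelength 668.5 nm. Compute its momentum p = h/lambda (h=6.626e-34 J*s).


p = h / lambda
= 6.626e-34 / (668.5e-9)
= 6.626e-34 / 6.6850e-07
= 9.9117e-28 kg*m/s

9.9117e-28


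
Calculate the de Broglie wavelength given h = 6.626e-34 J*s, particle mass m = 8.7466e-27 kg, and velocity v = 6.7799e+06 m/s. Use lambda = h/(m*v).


lambda = h / (m * v)
= 6.626e-34 / (8.7466e-27 * 6.7799e+06)
= 6.626e-34 / 5.9301e-20
= 1.1173e-14 m

1.1173e-14


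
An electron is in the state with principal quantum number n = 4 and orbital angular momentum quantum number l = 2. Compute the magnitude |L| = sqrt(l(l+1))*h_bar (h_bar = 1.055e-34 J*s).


L = sqrt(l*(l+1)) * h_bar
= sqrt(2 * 3) * 1.055e-34
= sqrt(6) * 1.055e-34
= 2.4495 * 1.055e-34
= 2.5842e-34 J*s

2.5842e-34


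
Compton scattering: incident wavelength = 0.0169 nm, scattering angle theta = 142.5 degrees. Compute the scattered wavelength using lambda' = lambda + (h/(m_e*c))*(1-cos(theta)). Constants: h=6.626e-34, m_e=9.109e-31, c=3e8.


Compton wavelength: h/(m_e*c) = 2.4247e-12 m
d_lambda = 2.4247e-12 * (1 - cos(142.5 deg))
= 2.4247e-12 * 1.793353
= 4.3484e-12 m = 0.004348 nm
lambda' = 0.0169 + 0.004348
= 0.021248 nm

0.021248


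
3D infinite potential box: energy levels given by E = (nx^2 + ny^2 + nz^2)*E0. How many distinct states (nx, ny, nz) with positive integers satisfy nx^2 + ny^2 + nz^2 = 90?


Enumerate all (nx, ny, nz) with nx^2 + ny^2 + nz^2 = 90:
(1,5,8)
(1,8,5)
(4,5,7)
(4,7,5)
(5,1,8)
(5,4,7)
(5,7,4)
(5,8,1)
(7,4,5)
(7,5,4)
(8,1,5)
(8,5,1)
Total degeneracy = 12

12


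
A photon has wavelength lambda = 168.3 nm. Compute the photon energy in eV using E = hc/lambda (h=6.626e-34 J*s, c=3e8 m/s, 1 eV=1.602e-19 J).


E = hc / lambda
= (6.626e-34)(3e8) / (168.3e-9)
= 1.9878e-25 / 1.6830e-07
= 1.1811e-18 J
Converting to eV: 1.1811e-18 / 1.602e-19
= 7.3727 eV

7.3727


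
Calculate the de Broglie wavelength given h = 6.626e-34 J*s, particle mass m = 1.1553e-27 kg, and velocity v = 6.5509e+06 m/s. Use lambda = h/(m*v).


lambda = h / (m * v)
= 6.626e-34 / (1.1553e-27 * 6.5509e+06)
= 6.626e-34 / 7.5683e-21
= 8.7550e-14 m

8.7550e-14


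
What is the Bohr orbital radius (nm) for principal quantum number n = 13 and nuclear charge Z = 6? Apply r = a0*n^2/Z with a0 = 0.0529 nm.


r = a0 * n^2 / Z
= 0.0529 * 13^2 / 6
= 0.0529 * 169 / 6
= 1.49 nm

1.49


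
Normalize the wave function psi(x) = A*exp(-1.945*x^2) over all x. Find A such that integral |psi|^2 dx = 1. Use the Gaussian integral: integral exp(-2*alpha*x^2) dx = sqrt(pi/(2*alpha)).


integral |psi|^2 dx = A^2 * sqrt(pi/(2*alpha)) = 1
A^2 = sqrt(2*alpha/pi)
= sqrt(2 * 1.945 / pi)
= 1.112756
A = sqrt(1.112756)
= 1.0549

1.0549


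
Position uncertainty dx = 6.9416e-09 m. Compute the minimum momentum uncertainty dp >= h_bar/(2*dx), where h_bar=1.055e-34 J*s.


dp = h_bar / (2 * dx)
= 1.055e-34 / (2 * 6.9416e-09)
= 1.055e-34 / 1.3883e-08
= 7.5991e-27 kg*m/s

7.5991e-27


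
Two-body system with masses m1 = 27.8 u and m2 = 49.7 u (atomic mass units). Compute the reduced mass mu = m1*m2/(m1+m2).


mu = m1 * m2 / (m1 + m2)
= 27.8 * 49.7 / (27.8 + 49.7)
= 1381.66 / 77.5
= 17.8279 u

17.8279


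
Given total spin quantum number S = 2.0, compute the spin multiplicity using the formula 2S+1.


Spin multiplicity = 2S + 1
= 2 * 2.0 + 1
= 4.0 + 1
= 5

5


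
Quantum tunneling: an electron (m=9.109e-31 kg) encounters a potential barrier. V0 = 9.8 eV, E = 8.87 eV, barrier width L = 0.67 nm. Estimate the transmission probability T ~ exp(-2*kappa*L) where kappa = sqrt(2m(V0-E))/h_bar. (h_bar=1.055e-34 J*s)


V0 - E = 0.93 eV = 1.4899e-19 J
kappa = sqrt(2 * m * (V0-E)) / h_bar
= sqrt(2 * 9.109e-31 * 1.4899e-19) / 1.055e-34
= 4.9382e+09 /m
2*kappa*L = 2 * 4.9382e+09 * 0.67e-9
= 6.6172
T = exp(-6.6172) = 1.337146e-03

1.337146e-03


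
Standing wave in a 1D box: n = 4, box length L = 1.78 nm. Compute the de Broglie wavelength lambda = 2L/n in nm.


lambda = 2L / n
= 2 * 1.78 / 4
= 3.56 / 4
= 0.89 nm

0.89


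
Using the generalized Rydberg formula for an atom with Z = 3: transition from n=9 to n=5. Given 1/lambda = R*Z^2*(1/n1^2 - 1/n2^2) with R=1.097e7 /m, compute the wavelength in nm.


1/lambda = R * Z^2 * (1/n1^2 - 1/n2^2)
= 1.097e7 * 3^2 * (1/5^2 - 1/9^2)
= 1.097e7 * 9 * (0.04 - 0.012346)
= 2.7303e+06 /m
lambda = 1 / 2.7303e+06
= 366.2586 nm

366.2586


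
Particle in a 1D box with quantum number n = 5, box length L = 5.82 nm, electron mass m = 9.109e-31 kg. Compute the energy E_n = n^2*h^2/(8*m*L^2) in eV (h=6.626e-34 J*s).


E = n^2 * h^2 / (8 * m * L^2)
= 5^2 * (6.626e-34)^2 / (8 * 9.109e-31 * (5.82e-9)^2)
= 25 * 4.3904e-67 / (8 * 9.109e-31 * 3.3872e-17)
= 4.4467e-20 J
= 0.2776 eV

0.2776


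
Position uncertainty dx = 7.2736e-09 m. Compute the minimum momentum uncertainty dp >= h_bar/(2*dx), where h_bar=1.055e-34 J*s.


dp = h_bar / (2 * dx)
= 1.055e-34 / (2 * 7.2736e-09)
= 1.055e-34 / 1.4547e-08
= 7.2523e-27 kg*m/s

7.2523e-27


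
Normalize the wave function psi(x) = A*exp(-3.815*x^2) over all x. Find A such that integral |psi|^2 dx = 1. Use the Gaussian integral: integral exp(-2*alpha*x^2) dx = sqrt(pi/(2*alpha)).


integral |psi|^2 dx = A^2 * sqrt(pi/(2*alpha)) = 1
A^2 = sqrt(2*alpha/pi)
= sqrt(2 * 3.815 / pi)
= 1.55843
A = sqrt(1.55843)
= 1.2484

1.2484
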